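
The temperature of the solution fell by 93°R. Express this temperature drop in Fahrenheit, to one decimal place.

93.0°F

Rankine and Fahrenheit degrees are the same size, so the interval is unchanged: 93.0.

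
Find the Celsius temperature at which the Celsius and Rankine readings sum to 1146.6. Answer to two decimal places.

Let C be the Celsius reading. The Rankine reading is R = 1.8·C + 491.67.
Require C + R = 1146.6: (2.8)·C + 491.67 = 1146.6.
C = (1146.6 - 491.67) / (2.8) = 233.90.

233.90°C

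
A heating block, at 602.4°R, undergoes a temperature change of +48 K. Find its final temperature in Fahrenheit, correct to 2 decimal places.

229.13°F

Initial temperature in Celsius: (602.4 - 491.67) × 5/9 = 61.5167°C.
The 48 K change is an interval; Kelvin and Celsius degrees are the same size, so ΔC = +48°C.
Final Celsius temperature: 61.5167 + 48.0000 = 109.5167°C.
In Fahrenheit: 109.5167 × 1.8 + 32 = 229.13°F.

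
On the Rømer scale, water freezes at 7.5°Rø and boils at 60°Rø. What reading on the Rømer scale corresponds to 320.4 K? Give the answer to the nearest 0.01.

32.31°Rø

First in Celsius: 320.4 - 273.15 = 47.2500°C.
Linearly onto the Rømer scale: 7.5 + (47.2500 / 100) × (60 - 7.5) = 32.31°Rø.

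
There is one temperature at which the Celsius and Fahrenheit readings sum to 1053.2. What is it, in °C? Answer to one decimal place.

Let C be the Celsius reading. The Fahrenheit reading is F = 1.8·C + 32.
Require C + F = 1053.2: (2.8)·C + 32 = 1053.2.
C = (1053.2 - 32) / (2.8) = 364.7.

364.7°C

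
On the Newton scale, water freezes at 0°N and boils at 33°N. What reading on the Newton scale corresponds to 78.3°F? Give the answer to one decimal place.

8.5°N

First in Celsius: (78.3 - 32) × 5/9 = 25.7222°C.
Linearly onto the Newton scale: 0 + (25.7222 / 100) × (33 - 0) = 8.5°N.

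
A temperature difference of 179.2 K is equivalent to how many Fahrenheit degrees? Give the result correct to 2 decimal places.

322.56°F

For a temperature interval the offset drops out; only the factor 1.8 applies.
179.2 × 1.8 = 322.56.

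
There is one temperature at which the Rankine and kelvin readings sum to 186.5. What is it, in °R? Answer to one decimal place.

Let R be the Rankine reading. The kelvin reading is K = 5/9·R.
Require R + K = 186.5: (14/9)·R = 186.5.
R = (186.5) / (14/9) = 119.9.

119.9°R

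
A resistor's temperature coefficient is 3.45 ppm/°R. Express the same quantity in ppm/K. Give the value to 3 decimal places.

Since only a temperature interval is involved, the additive offset between the scales drops out.
A change of 1 K is a change of 1.8°R, so per K the value is 3.45 × 1.8 = 6.210.

6.210 ppm/K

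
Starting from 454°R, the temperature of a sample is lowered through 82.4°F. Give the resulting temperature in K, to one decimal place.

206.4 K

Initial temperature in Celsius: (454 - 491.67) × 5/9 = -20.9278°C.
The 82.4°F change is an interval, so only the factor 5/9 applies: -82.4 × 5/9 = -45.7778°C.
Final Celsius temperature: -20.9278 - 45.7778 = -66.7056°C.
In kelvin: -66.7056 + 273.15 = 206.4 K.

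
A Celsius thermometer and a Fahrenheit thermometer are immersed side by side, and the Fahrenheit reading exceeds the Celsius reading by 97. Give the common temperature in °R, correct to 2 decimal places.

637.92°R

Let x be the Celsius reading; then the Fahrenheit reading is 1.8·x + 32.
(1.8·x + 32) - x = 97  ⇒  (0.8)·x = 65  ⇒  x = 81.2500°C.
In Rankine: 81.2500 × 1.8 + 491.67 = 637.92°R.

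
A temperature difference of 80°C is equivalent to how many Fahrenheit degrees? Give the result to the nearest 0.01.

144.00°F

Only the scale ratio 1.8 matters for a change in temperature.
80 × 1.8 = 144.00.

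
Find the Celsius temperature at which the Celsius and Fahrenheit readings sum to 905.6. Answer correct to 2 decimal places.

312.00°C

Let C be the Celsius reading. The Fahrenheit reading is F = 1.8·C + 32.
Require C + F = 905.6: (2.8)·C + 32 = 905.6.
C = (905.6 - 32) / (2.8) = 312.00.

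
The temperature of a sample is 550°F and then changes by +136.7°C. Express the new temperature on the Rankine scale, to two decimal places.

Initial temperature in Celsius: (550 - 32) × 5/9 = 287.7778°C.
Final Celsius temperature: 287.7778 + 136.7000 = 424.4778°C.
In Rankine: 424.4778 × 1.8 + 491.67 = 1255.73°R.

1255.73°R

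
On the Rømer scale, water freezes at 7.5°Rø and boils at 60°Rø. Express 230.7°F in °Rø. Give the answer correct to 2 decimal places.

First in Celsius: (230.7 - 32) × 5/9 = 110.3889°C.
Linearly onto the Rømer scale: 7.5 + (110.3889 / 100) × (60 - 7.5) = 65.45°Rø.

65.45°Rø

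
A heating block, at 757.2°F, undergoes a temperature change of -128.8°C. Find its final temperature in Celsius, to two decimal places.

274.09°C

Initial temperature in Celsius: (757.2 - 32) × 5/9 = 402.8889°C.
Final Celsius temperature: 402.8889 - 128.8000 = 274.0889°C.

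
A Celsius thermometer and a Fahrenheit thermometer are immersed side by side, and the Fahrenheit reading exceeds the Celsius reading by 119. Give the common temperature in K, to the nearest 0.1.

381.9 K

Let x be the Celsius reading; then the Fahrenheit reading is 1.8·x + 32.
(1.8·x + 32) - x = 119  ⇒  (0.8)·x = 87  ⇒  x = 108.7500°C.
In kelvin: 108.7500 + 273.15 = 381.9 K.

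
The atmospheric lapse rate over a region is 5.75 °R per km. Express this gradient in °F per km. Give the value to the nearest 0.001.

5.750 °F/km

Since only a temperature interval is involved, the additive offset between the scales drops out.
A change of 1°R is a change of 1°F, so 5.75 × 1 = 5.750.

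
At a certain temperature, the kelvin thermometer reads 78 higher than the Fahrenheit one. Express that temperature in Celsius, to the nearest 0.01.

203.94°C

Let x be the Fahrenheit reading; then the kelvin reading is 5/9·x + 255.372.
(5/9·x + 255.372) - x = 78  ⇒  (-4/9)·x = -177.372  ⇒  x = 399.0875°F.
In Celsius: (399.0875 - 32) × 5/9 = 203.94°C.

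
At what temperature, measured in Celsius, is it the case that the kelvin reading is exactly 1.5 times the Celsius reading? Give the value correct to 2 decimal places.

Let C be the Celsius reading. The kelvin reading is K = 1·C + 273.15.
Require K = 1.5·C: 1·C + 273.15 = 1.5·C.
(-0.5)·C = -273.15  ⇒  C = 546.30.

546.30°C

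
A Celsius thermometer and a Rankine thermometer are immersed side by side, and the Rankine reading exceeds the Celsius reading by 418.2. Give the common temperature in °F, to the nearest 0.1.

-133.3°F

Let x be the Celsius reading; then the Rankine reading is 1.8·x + 491.67.
(1.8·x + 491.67) - x = 418.2  ⇒  (0.8)·x = -73.47  ⇒  x = -91.8375°C.
In Fahrenheit: -91.8375 × 1.8 + 32 = -133.3°F.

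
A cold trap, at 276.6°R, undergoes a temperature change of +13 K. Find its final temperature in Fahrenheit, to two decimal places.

-159.67°F

Initial temperature in Celsius: (276.6 - 491.67) × 5/9 = -119.4833°C.
The 13 K change is an interval; Kelvin and Celsius degrees are the same size, so ΔC = +13°C.
Final Celsius temperature: -119.4833 + 13.0000 = -106.4833°C.
In Fahrenheit: -106.4833 × 1.8 + 32 = -159.67°F.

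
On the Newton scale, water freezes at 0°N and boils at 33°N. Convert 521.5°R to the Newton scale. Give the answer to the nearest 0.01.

First in Celsius: (521.5 - 491.67) × 5/9 = 16.5722°C.
Linearly onto the Newton scale: 0 + (16.5722 / 100) × (33 - 0) = 5.47°N.

5.47°N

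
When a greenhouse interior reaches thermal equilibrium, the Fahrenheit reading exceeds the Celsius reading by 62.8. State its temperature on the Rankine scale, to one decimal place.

561.0°R

Let x be the Fahrenheit reading; then the Celsius reading is 5/9·x - 17.7778.
(5/9·x - 17.7778) - x = -62.8  ⇒  (-4/9)·x = -45.0222  ⇒  x = 101.3000°F.
In Celsius: (101.3 - 32) × 5/9 = 38.5000°C.
In Rankine: 38.5000 × 1.8 + 491.67 = 561.0°R.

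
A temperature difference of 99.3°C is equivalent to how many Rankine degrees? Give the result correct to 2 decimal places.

An interval of 1°C corresponds to 1.8°R.
99.3 × 1.8 = 178.74.

178.74°R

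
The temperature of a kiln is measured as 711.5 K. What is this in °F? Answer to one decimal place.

In Celsius: 711.5 - 273.15 = 438.3500°C.
In Fahrenheit: 438.3500 × 1.8 + 32 = 821.0°F.

821.0°F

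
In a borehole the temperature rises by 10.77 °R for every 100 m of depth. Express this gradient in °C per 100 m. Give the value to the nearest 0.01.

Since only a temperature interval is involved, the additive offset between the scales drops out.
A change of 1°R is a change of 5/9°C, so 10.77 × 5/9 = 5.98.

5.98 °C/100 m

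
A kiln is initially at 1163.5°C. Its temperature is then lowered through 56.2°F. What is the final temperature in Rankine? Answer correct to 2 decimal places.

2529.77°R

The 56.2°F change is an interval, so only the factor 5/9 applies: -56.2 × 5/9 = -31.2222°C.
Final Celsius temperature: 1163.5000 - 31.2222 = 1132.2778°C.
In Rankine: 1132.2778 × 1.8 + 491.67 = 2529.77°R.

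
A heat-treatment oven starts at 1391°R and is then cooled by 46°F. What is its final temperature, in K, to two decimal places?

Initial temperature in Celsius: (1391 - 491.67) × 5/9 = 499.6278°C.
The 46°F change is an interval, so only the factor 5/9 applies: -46 × 5/9 = -25.5556°C.
Final Celsius temperature: 499.6278 - 25.5556 = 474.0722°C.
In kelvin: 474.0722 + 273.15 = 747.22 K.

747.22 K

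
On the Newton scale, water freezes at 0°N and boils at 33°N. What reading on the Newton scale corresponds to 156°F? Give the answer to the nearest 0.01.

First in Celsius: (156 - 32) × 5/9 = 68.8889°C.
Linearly onto the Newton scale: 0 + (68.8889 / 100) × (33 - 0) = 22.73°N.

22.73°N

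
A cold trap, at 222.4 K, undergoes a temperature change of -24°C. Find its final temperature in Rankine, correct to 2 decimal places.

Initial temperature in Celsius: 222.4 - 273.15 = -50.7500°C.
Final Celsius temperature: -50.7500 - 24.0000 = -74.7500°C.
In Rankine: -74.7500 × 1.8 + 491.67 = 357.12°R.

357.12°R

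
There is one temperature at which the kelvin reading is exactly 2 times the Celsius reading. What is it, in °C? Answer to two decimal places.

Let C be the Celsius reading. The kelvin reading is K = 1·C + 273.15.
Require K = 2·C: 1·C + 273.15 = 2·C.
(-1)·C = -273.15  ⇒  C = 273.15.

273.15°C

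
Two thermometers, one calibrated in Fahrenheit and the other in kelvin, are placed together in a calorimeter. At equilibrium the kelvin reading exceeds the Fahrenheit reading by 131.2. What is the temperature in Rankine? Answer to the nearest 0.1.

Let x be the Fahrenheit reading; then the kelvin reading is 5/9·x + 255.372.
(5/9·x + 255.372) - x = 131.2  ⇒  (-4/9)·x = -124.172  ⇒  x = 279.3875°F.
In Celsius: (279.3875 - 32) × 5/9 = 137.4375°C.
In Rankine: 137.4375 × 1.8 + 491.67 = 739.1°R.

739.1°R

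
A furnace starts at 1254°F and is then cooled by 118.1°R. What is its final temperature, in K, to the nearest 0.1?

Initial temperature in Celsius: (1254 - 32) × 5/9 = 678.8889°C.
The 118.1°R change is an interval, so only the factor 5/9 applies: -118.1 × 5/9 = -65.6111°C.
Final Celsius temperature: 678.8889 - 65.6111 = 613.2778°C.
In kelvin: 613.2778 + 273.15 = 886.4 K.

886.4 K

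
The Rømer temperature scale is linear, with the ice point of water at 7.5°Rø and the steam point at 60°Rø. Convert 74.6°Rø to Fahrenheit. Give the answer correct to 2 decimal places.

262.06°F

Linear interpolation between the fixed points: C = (74.6 - 7.5) × 100 / (60 - 7.5) = 127.8095°C.
Then 127.8095 × 1.8 + 32 = 262.06°F.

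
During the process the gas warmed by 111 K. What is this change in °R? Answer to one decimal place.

199.8°R

Only the scale ratio 1.8 matters for a change in temperature.
111 × 1.8 = 199.8.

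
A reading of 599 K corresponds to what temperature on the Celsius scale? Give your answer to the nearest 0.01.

In Celsius: 599 - 273.15 = 325.8500°C.

325.85°C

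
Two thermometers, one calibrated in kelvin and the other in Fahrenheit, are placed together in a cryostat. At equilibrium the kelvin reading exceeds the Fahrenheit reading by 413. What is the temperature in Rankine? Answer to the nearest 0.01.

105.01°R

Let x be the kelvin reading; then the Fahrenheit reading is 1.8·x - 459.67.
(1.8·x - 459.67) - x = -413  ⇒  (0.8)·x = 46.67  ⇒  x = 58.3375 K.
In Celsius: 58.3375 - 273.15 = -214.8125°C.
In Rankine: -214.8125 × 1.8 + 491.67 = 105.01°R.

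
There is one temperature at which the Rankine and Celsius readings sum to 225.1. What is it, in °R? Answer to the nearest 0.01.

320.30°R

Let R be the Rankine reading. The Celsius reading is C = 5/9·R - 273.15.
Require R + C = 225.1: (14/9)·R - 273.15 = 225.1.
R = (225.1 + 273.15) / (14/9) = 320.30.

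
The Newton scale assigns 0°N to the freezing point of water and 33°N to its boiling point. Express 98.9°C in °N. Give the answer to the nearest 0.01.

32.64°N

Linearly onto the Newton scale: 0 + (98.9000 / 100) × (33 - 0) = 32.64°N.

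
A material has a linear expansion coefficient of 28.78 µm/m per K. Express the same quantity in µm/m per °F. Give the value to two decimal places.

15.99 µm/m per °F

The quantity depends on a temperature interval, so only the ratio of degree sizes applies; the offset between the scales is irrelevant.
A change of 1°F is a change of 5/9 K, so per °F the value is 28.78 × 5/9 = 15.99.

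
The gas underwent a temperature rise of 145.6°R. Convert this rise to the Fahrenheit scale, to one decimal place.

145.6°F

Rankine and Fahrenheit degrees are the same size, so the interval is unchanged: 145.6.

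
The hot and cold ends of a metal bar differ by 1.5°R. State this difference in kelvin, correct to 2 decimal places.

0.83 K

For a temperature interval the offset drops out; only the factor 5/9 applies.
1.5 × 5/9 = 0.83.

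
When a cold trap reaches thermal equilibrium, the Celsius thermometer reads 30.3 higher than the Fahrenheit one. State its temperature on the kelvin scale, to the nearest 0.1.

Let x be the Fahrenheit reading; then the Celsius reading is 5/9·x - 17.7778.
(5/9·x - 17.7778) - x = 30.3  ⇒  (-4/9)·x = 48.0778  ⇒  x = -108.1750°F.
In Celsius: (-108.175 - 32) × 5/9 = -77.8750°C.
In kelvin: -77.8750 + 273.15 = 195.3 K.

195.3 K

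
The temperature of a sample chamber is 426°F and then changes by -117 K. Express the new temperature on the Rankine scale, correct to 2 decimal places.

Initial temperature in Celsius: (426 - 32) × 5/9 = 218.8889°C.
The 117 K change is an interval; Kelvin and Celsius degrees are the same size, so ΔC = -117°C.
Final Celsius temperature: 218.8889 - 117.0000 = 101.8889°C.
In Rankine: 101.8889 × 1.8 + 491.67 = 675.07°R.

675.07°R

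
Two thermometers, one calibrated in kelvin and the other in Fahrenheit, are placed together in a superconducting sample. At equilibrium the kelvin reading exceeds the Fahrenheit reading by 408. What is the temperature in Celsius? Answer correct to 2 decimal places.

Let x be the kelvin reading; then the Fahrenheit reading is 1.8·x - 459.67.
(1.8·x - 459.67) - x = -408  ⇒  (0.8)·x = 51.67  ⇒  x = 64.5875 K.
In Celsius: 64.5875 - 273.15 = -208.56°C.

-208.56°C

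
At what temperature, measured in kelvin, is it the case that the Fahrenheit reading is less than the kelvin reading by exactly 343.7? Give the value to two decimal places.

Let K be the kelvin reading. The Fahrenheit reading is F = 1.8·K - 459.67.
Require F - K = -343.7: (0.8)·K - 459.67 = -343.7.
K = (-343.7 + 459.67) / (0.8) = 144.96.

144.96 K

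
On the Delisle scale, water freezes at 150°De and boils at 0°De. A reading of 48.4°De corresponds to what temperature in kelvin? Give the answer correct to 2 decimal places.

340.88 K

Linear interpolation between the fixed points: C = (48.4 - 150) × 100 / (0 - 150) = 67.7333°C.
Then 67.7333 + 273.15 = 340.88 K.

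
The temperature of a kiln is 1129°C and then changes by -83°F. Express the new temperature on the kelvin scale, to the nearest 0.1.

The 83°F change is an interval, so only the factor 5/9 applies: -83 × 5/9 = -46.1111°C.
Final Celsius temperature: 1129.0000 - 46.1111 = 1082.8889°C.
In kelvin: 1082.8889 + 273.15 = 1356.0 K.

1356.0 K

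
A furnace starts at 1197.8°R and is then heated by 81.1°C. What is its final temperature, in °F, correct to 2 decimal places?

884.11°F

Initial temperature in Celsius: (1197.8 - 491.67) × 5/9 = 392.2944°C.
Final Celsius temperature: 392.2944 + 81.1000 = 473.3944°C.
In Fahrenheit: 473.3944 × 1.8 + 32 = 884.11°F.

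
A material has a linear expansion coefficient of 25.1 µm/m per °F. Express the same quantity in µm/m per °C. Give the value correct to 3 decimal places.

The quantity depends on a temperature interval, so only the ratio of degree sizes applies; the offset between the scales is irrelevant.
A change of 1°C is a change of 1.8°F, so per °C the value is 25.1 × 1.8 = 45.180.

45.180 µm/m per °C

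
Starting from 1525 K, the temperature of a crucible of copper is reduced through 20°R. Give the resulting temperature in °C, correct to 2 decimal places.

Initial temperature in Celsius: 1525 - 273.15 = 1251.8500°C.
The 20°R change is an interval, so only the factor 5/9 applies: -20 × 5/9 = -11.1111°C.
Final Celsius temperature: 1251.8500 - 11.1111 = 1240.7389°C.

1240.74°C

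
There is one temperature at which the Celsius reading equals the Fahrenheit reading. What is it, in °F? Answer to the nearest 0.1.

Let F be the Fahrenheit reading. The Celsius reading is C = 5/9·F - 17.7778.
Set C = F: 5/9·F - 17.7778 = F.
(-4/9)·F = 17.7778  ⇒  F = -40.0.

-40.0°F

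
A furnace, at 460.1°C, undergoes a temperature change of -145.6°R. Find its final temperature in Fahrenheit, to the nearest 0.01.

The 145.6°R change is an interval, so only the factor 5/9 applies: -145.6 × 5/9 = -80.8889°C.
Final Celsius temperature: 460.1000 - 80.8889 = 379.2111°C.
In Fahrenheit: 379.2111 × 1.8 + 32 = 714.58°F.

714.58°F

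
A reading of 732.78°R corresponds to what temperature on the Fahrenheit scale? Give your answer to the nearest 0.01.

In Celsius: (732.78 - 491.67) × 5/9 = 133.9500°C.
In Fahrenheit: 133.9500 × 1.8 + 32 = 273.11°F.

273.11°F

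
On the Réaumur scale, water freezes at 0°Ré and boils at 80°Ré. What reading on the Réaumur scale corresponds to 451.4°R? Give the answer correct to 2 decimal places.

First in Celsius: (451.4 - 491.67) × 5/9 = -22.3722°C.
Linearly onto the Réaumur scale: 0 + (-22.3722 / 100) × (80 - 0) = -17.90°Ré.

-17.90°Ré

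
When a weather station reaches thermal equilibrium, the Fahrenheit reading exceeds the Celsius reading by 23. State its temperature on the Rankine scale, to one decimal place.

471.4°R

Let x be the Fahrenheit reading; then the Celsius reading is 5/9·x - 17.7778.
(5/9·x - 17.7778) - x = -23  ⇒  (-4/9)·x = -47/9  ⇒  x = 11.7500°F.
In Celsius: (11.75 - 32) × 5/9 = -11.2500°C.
In Rankine: -11.2500 × 1.8 + 491.67 = 471.4°R.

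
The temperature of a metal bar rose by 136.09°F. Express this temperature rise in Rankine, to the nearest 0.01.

Fahrenheit and Rankine degrees are the same size, so the interval is unchanged: 136.09.

136.09°R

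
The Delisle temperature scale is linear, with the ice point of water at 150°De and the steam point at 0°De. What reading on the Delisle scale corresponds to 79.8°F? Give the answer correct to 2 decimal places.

First in Celsius: (79.8 - 32) × 5/9 = 26.5556°C.
Linearly onto the Delisle scale: 150 + (26.5556 / 100) × (0 - 150) = 110.17°De.

110.17°De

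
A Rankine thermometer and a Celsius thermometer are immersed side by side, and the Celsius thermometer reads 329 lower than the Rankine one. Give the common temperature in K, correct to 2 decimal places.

Let x be the Rankine reading; then the Celsius reading is 5/9·x - 273.15.
(5/9·x - 273.15) - x = -329  ⇒  (-4/9)·x = -55.85  ⇒  x = 125.6625°R.
In Celsius: (125.6625 - 491.67) × 5/9 = -203.3375°C.
In kelvin: -203.3375 + 273.15 = 69.81 K.

69.81 K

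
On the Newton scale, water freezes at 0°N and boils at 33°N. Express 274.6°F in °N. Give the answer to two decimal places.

44.48°N

First in Celsius: (274.6 - 32) × 5/9 = 134.7778°C.
Linearly onto the Newton scale: 0 + (134.7778 / 100) × (33 - 0) = 44.48°N.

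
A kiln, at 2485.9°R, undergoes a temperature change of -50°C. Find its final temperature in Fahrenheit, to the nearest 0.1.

1936.2°F

Initial temperature in Celsius: (2485.9 - 491.67) × 5/9 = 1107.9056°C.
Final Celsius temperature: 1107.9056 - 50.0000 = 1057.9056°C.
In Fahrenheit: 1057.9056 × 1.8 + 32 = 1936.2°F.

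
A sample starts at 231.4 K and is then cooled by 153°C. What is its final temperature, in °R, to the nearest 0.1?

141.1°R

Initial temperature in Celsius: 231.4 - 273.15 = -41.7500°C.
Final Celsius temperature: -41.7500 - 153.0000 = -194.7500°C.
In Rankine: -194.7500 × 1.8 + 491.67 = 141.1°R.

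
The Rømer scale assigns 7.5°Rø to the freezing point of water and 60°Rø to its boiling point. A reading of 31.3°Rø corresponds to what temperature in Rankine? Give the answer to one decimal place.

573.3°R

Linear interpolation between the fixed points: C = (31.3 - 7.5) × 100 / (60 - 7.5) = 45.3333°C.
Then 45.3333 × 1.8 + 491.67 = 573.3°R.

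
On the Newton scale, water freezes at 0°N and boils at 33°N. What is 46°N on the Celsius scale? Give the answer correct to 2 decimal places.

139.39°C

Linear interpolation between the fixed points: C = (46 - 0) × 100 / (33 - 0) = 139.3939°C.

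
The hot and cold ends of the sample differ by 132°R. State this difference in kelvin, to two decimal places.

73.33 K

An interval of 1°R corresponds to 5/9 K.
132 × 5/9 = 73.33.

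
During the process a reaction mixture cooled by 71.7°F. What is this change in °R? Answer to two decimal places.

71.70°R

Fahrenheit and Rankine degrees are the same size, so the interval is unchanged: 71.70.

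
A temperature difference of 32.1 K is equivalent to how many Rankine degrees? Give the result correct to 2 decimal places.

57.78°R

An interval of 1 K corresponds to 1.8°R.
32.1 × 1.8 = 57.78.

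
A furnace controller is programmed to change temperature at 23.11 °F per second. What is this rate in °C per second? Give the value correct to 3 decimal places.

12.839 °C/second

The quantity depends on a temperature interval, so only the ratio of degree sizes applies; the offset between the scales is irrelevant.
A change of 1°F is a change of 5/9°C, so 23.11 × 5/9 = 12.839.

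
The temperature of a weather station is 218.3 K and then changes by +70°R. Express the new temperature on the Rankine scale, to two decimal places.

462.94°R

Initial temperature in Celsius: 218.3 - 273.15 = -54.8500°C.
The 70°R change is an interval, so only the factor 5/9 applies: +70 × 5/9 = +38.8889°C.
Final Celsius temperature: -54.8500 + 38.8889 = -15.9611°C.
In Rankine: -15.9611 × 1.8 + 491.67 = 462.94°R.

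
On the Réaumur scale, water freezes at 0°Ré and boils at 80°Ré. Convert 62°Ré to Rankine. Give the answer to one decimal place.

Linear interpolation between the fixed points: C = (62 - 0) × 100 / (80 - 0) = 77.5000°C.
Then 77.5000 × 1.8 + 491.67 = 631.2°R.

631.2°R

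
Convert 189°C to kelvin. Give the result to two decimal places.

462.15 K

In kelvin: 189.0000 + 273.15 = 462.15 K.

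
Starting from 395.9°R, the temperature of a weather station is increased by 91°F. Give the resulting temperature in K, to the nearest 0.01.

Initial temperature in Celsius: (395.9 - 491.67) × 5/9 = -53.2056°C.
The 91°F change is an interval, so only the factor 5/9 applies: +91 × 5/9 = +50.5556°C.
Final Celsius temperature: -53.2056 + 50.5556 = -2.6500°C.
In kelvin: -2.6500 + 273.15 = 270.50 K.

270.50 K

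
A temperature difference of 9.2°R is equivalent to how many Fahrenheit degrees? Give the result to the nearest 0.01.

9.20°F

Rankine and Fahrenheit degrees are the same size, so the interval is unchanged: 9.20.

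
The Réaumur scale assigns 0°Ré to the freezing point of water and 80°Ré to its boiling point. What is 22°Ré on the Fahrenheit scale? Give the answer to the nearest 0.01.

81.50°F

Linear interpolation between the fixed points: C = (22 - 0) × 100 / (80 - 0) = 27.5000°C.
Then 27.5000 × 1.8 + 32 = 81.50°F.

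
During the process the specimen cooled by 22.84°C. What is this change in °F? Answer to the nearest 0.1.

For a temperature interval the offset drops out; only the factor 1.8 applies.
22.84 × 1.8 = 41.1.

41.1°F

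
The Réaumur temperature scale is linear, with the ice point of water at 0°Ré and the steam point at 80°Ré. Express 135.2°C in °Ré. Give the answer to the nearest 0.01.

108.16°Ré

Linearly onto the Réaumur scale: 0 + (135.2000 / 100) × (80 - 0) = 108.16°Ré.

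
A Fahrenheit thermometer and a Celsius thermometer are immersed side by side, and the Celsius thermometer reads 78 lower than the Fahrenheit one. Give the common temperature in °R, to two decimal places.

Let x be the Fahrenheit reading; then the Celsius reading is 5/9·x - 17.7778.
(5/9·x - 17.7778) - x = -78  ⇒  (-4/9)·x = -60.2222  ⇒  x = 135.5000°F.
In Celsius: (135.5 - 32) × 5/9 = 57.5000°C.
In Rankine: 57.5000 × 1.8 + 491.67 = 595.17°R.

595.17°R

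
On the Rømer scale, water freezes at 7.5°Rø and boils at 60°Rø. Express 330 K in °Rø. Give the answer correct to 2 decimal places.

First in Celsius: 330 - 273.15 = 56.8500°C.
Linearly onto the Rømer scale: 7.5 + (56.8500 / 100) × (60 - 7.5) = 37.35°Rø.

37.35°Rø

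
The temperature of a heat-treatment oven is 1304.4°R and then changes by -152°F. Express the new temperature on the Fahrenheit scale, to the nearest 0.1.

692.7°F

Initial temperature in Celsius: (1304.4 - 491.67) × 5/9 = 451.5167°C.
The 152°F change is an interval, so only the factor 5/9 applies: -152 × 5/9 = -84.4444°C.
Final Celsius temperature: 451.5167 - 84.4444 = 367.0722°C.
In Fahrenheit: 367.0722 × 1.8 + 32 = 692.7°F.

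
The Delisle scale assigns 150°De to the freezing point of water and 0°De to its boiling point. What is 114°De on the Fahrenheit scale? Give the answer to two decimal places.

Linear interpolation between the fixed points: C = (114 - 150) × 100 / (0 - 150) = 24.0000°C.
Then 24.0000 × 1.8 + 32 = 75.20°F.

75.20°F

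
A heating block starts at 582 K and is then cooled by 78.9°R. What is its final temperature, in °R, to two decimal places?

Initial temperature in Celsius: 582 - 273.15 = 308.8500°C.
The 78.9°R change is an interval, so only the factor 5/9 applies: -78.9 × 5/9 = -43.8333°C.
Final Celsius temperature: 308.8500 - 43.8333 = 265.0167°C.
In Rankine: 265.0167 × 1.8 + 491.67 = 968.70°R.

968.70°R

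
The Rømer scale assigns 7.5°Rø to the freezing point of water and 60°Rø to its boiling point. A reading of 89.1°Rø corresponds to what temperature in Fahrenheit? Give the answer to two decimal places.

311.77°F

Linear interpolation between the fixed points: C = (89.1 - 7.5) × 100 / (60 - 7.5) = 155.4286°C.
Then 155.4286 × 1.8 + 32 = 311.77°F.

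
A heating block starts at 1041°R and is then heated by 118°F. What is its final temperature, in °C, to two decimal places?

Initial temperature in Celsius: (1041 - 491.67) × 5/9 = 305.1833°C.
The 118°F change is an interval, so only the factor 5/9 applies: +118 × 5/9 = +65.5556°C.
Final Celsius temperature: 305.1833 + 65.5556 = 370.7389°C.

370.74°C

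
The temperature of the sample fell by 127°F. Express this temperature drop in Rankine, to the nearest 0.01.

Fahrenheit and Rankine degrees are the same size, so the interval is unchanged: 127.00.

127.00°R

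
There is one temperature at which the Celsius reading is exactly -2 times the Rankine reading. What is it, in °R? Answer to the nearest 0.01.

106.88°R

Let R be the Rankine reading. The Celsius reading is C = 5/9·R - 273.15.
Require C = -2·R: 5/9·R - 273.15 = -2·R.
(23/9)·R = 273.15  ⇒  R = 106.88.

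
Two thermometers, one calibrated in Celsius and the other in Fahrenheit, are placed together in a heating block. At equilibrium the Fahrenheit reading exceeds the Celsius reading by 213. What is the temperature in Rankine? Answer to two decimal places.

898.92°R

Let x be the Celsius reading; then the Fahrenheit reading is 1.8·x + 32.
(1.8·x + 32) - x = 213  ⇒  (0.8)·x = 181  ⇒  x = 226.2500°C.
In Rankine: 226.2500 × 1.8 + 491.67 = 898.92°R.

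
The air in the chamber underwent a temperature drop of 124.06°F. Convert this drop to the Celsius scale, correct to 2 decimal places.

Only the scale ratio 5/9 matters for a change in temperature.
124.06 × 5/9 = 68.92.

68.92°C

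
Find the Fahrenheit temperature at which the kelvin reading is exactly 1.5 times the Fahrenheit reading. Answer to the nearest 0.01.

270.39°F

Let F be the Fahrenheit reading. The kelvin reading is K = 5/9·F + 255.372.
Require K = 1.5·F: 5/9·F + 255.372 = 1.5·F.
(-17/18)·F = -255.372  ⇒  F = 270.39.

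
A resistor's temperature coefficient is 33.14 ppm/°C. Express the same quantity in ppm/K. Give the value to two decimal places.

The quantity depends on a temperature interval, so only the ratio of degree sizes applies; the offset between the scales is irrelevant.
A change of 1 K is a change of 1°C, so per K the value is 33.14 × 1 = 33.14.

33.14 ppm/K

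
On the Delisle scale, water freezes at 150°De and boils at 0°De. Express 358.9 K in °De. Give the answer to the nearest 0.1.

First in Celsius: 358.9 - 273.15 = 85.7500°C.
Linearly onto the Delisle scale: 150 + (85.7500 / 100) × (0 - 150) = 21.4°De.

21.4°De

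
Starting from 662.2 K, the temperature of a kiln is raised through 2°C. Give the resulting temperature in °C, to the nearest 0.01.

Initial temperature in Celsius: 662.2 - 273.15 = 389.0500°C.
Final Celsius temperature: 389.0500 + 2.0000 = 391.0500°C.

391.05°C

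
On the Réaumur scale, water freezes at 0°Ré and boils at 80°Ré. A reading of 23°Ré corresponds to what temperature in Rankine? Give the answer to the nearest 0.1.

543.4°R

Linear interpolation between the fixed points: C = (23 - 0) × 100 / (80 - 0) = 28.7500°C.
Then 28.7500 × 1.8 + 491.67 = 543.4°R.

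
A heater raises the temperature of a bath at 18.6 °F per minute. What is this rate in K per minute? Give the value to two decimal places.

10.33 K/minute

The quantity depends on a temperature interval, so only the ratio of degree sizes applies; the offset between the scales is irrelevant.
A change of 1°F is a change of 5/9 K, so 18.6 × 5/9 = 10.33.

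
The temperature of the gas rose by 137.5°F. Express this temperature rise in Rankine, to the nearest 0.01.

137.50°R

Fahrenheit and Rankine degrees are the same size, so the interval is unchanged: 137.50.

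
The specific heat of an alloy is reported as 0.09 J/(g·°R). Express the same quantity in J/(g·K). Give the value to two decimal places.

The quantity depends on a temperature interval, so only the ratio of degree sizes applies; the offset between the scales is irrelevant.
A change of 1 K is a change of 1.8°R, so per K the value is 0.09 × 1.8 = 0.16.

0.16 J/(g·K)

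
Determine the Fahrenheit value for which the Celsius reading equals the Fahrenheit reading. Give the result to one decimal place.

Let F be the Fahrenheit reading. The Celsius reading is C = 5/9·F - 17.7778.
Set C = F: 5/9·F - 17.7778 = F.
(-4/9)·F = 17.7778  ⇒  F = -40.0.

-40.0°F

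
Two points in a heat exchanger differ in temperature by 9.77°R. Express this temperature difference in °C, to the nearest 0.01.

5.43°C

An interval of 1°R corresponds to 5/9°C.
9.77 × 5/9 = 5.43.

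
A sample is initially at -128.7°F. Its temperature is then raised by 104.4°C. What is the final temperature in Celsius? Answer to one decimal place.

Initial temperature in Celsius: (-128.7 - 32) × 5/9 = -89.2778°C.
Final Celsius temperature: -89.2778 + 104.4000 = 15.1222°C.

15.1°C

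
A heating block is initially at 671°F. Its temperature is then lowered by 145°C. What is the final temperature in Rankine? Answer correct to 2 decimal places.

869.67°R

Initial temperature in Celsius: (671 - 32) × 5/9 = 355.0000°C.
Final Celsius temperature: 355.0000 - 145.0000 = 210.0000°C.
In Rankine: 210.0000 × 1.8 + 491.67 = 869.67°R.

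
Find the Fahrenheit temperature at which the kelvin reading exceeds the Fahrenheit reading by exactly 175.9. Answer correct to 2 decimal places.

178.81°F

Let F be the Fahrenheit reading. The kelvin reading is K = 5/9·F + 255.372.
Require K - F = 175.9: (-4/9)·F + 255.372 = 175.9.
F = (175.9 - 255.372) / (-4/9) = 178.81.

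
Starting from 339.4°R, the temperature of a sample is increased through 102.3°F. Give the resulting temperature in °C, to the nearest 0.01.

Initial temperature in Celsius: (339.4 - 491.67) × 5/9 = -84.5944°C.
The 102.3°F change is an interval, so only the factor 5/9 applies: +102.3 × 5/9 = +56.8333°C.
Final Celsius temperature: -84.5944 + 56.8333 = -27.7611°C.

-27.76°C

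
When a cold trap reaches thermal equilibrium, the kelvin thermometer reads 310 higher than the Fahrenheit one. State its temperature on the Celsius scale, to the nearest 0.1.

-86.1°C

Let x be the Fahrenheit reading; then the kelvin reading is 5/9·x + 255.372.
(5/9·x + 255.372) - x = 310  ⇒  (-4/9)·x = 54.6278  ⇒  x = -122.9125°F.
In Celsius: (-122.9125 - 32) × 5/9 = -86.1°C.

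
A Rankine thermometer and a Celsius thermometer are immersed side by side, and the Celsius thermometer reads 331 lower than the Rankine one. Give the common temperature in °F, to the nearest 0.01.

-329.51°F

Let x be the Rankine reading; then the Celsius reading is 5/9·x - 273.15.
(5/9·x - 273.15) - x = -331  ⇒  (-4/9)·x = -57.85  ⇒  x = 130.1625°R.
In Celsius: (130.1625 - 491.67) × 5/9 = -200.8375°C.
In Fahrenheit: -200.8375 × 1.8 + 32 = -329.51°F.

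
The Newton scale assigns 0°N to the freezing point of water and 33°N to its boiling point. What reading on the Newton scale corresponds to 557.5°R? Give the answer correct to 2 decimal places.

12.07°N

First in Celsius: (557.5 - 491.67) × 5/9 = 36.5722°C.
Linearly onto the Newton scale: 0 + (36.5722 / 100) × (33 - 0) = 12.07°N.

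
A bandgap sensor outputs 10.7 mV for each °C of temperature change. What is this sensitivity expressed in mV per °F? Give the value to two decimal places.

The quantity depends on a temperature interval, so only the ratio of degree sizes applies; the offset between the scales is irrelevant.
A change of 1°F is a change of 5/9°C, so per °F the value is 10.7 × 5/9 = 5.94.

5.94 mV per °F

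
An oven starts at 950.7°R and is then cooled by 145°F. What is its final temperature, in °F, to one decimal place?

Initial temperature in Celsius: (950.7 - 491.67) × 5/9 = 255.0167°C.
The 145°F change is an interval, so only the factor 5/9 applies: -145 × 5/9 = -80.5556°C.
Final Celsius temperature: 255.0167 - 80.5556 = 174.4611°C.
In Fahrenheit: 174.4611 × 1.8 + 32 = 346.0°F.

346.0°F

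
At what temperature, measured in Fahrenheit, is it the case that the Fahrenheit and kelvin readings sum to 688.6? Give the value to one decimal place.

Let F be the Fahrenheit reading. The kelvin reading is K = 5/9·F + 255.372.
Require F + K = 688.6: (14/9)·F + 255.372 = 688.6.
F = (688.6 - 255.372) / (14/9) = 278.5.

278.5°F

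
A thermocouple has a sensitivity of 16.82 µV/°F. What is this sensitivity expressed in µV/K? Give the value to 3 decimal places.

30.276 µV/K

Since only a temperature interval is involved, the additive offset between the scales drops out.
A change of 1 K is a change of 1.8°F, so per K the value is 16.82 × 1.8 = 30.276.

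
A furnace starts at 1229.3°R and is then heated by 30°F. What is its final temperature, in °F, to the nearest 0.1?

Initial temperature in Celsius: (1229.3 - 491.67) × 5/9 = 409.7944°C.
The 30°F change is an interval, so only the factor 5/9 applies: +30 × 5/9 = +16.6667°C.
Final Celsius temperature: 409.7944 + 16.6667 = 426.4611°C.
In Fahrenheit: 426.4611 × 1.8 + 32 = 799.6°F.

799.6°F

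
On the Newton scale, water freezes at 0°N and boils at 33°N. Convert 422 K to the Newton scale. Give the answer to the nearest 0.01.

First in Celsius: 422 - 273.15 = 148.8500°C.
Linearly onto the Newton scale: 0 + (148.8500 / 100) × (33 - 0) = 49.12°N.

49.12°N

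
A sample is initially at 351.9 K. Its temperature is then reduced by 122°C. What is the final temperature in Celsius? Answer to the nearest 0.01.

-43.25°C

Initial temperature in Celsius: 351.9 - 273.15 = 78.7500°C.
Final Celsius temperature: 78.7500 - 122.0000 = -43.2500°C.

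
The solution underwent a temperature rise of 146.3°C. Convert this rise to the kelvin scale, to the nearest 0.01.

146.30 K

Celsius and kelvin degrees are the same size, so the interval is unchanged: 146.30.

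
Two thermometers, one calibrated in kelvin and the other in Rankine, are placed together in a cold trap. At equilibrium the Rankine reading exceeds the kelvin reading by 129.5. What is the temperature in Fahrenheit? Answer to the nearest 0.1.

Let x be the kelvin reading; then the Rankine reading is 1.8·x.
(1.8·x) - x = 129.5  ⇒  (0.8)·x = 129.5  ⇒  x = 161.8750 K.
In Celsius: 161.875 - 273.15 = -111.2750°C.
In Fahrenheit: -111.2750 × 1.8 + 32 = -168.3°F.

-168.3°F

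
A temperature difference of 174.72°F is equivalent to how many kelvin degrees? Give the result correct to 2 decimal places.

Only the scale ratio 5/9 matters for a change in temperature.
174.72 × 5/9 = 97.07.

97.07 K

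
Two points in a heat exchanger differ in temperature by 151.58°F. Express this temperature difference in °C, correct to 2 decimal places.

Only the scale ratio 5/9 matters for a change in temperature.
151.58 × 5/9 = 84.21.

84.21°C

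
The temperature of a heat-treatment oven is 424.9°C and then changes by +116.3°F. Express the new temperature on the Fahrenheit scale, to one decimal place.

The 116.3°F change is an interval, so only the factor 5/9 applies: +116.3 × 5/9 = +64.6111°C.
Final Celsius temperature: 424.9000 + 64.6111 = 489.5111°C.
In Fahrenheit: 489.5111 × 1.8 + 32 = 913.1°F.

913.1°F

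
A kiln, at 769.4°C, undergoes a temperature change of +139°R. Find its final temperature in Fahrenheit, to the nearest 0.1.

1555.9°F

The 139°R change is an interval, so only the factor 5/9 applies: +139 × 5/9 = +77.2222°C.
Final Celsius temperature: 769.4000 + 77.2222 = 846.6222°C.
In Fahrenheit: 846.6222 × 1.8 + 32 = 1555.9°F.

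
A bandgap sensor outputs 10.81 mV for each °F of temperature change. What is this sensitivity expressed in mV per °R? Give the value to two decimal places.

10.81 mV per °R

The quantity depends on a temperature interval, so only the ratio of degree sizes applies; the offset between the scales is irrelevant.
A change of 1°R is a change of 1°F, so per °R the value is 10.81 × 1 = 10.81.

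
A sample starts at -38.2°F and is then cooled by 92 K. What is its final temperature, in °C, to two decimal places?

-131.00°C

Initial temperature in Celsius: (-38.2 - 32) × 5/9 = -39.0000°C.
The 92 K change is an interval; Kelvin and Celsius degrees are the same size, so ΔC = -92°C.
Final Celsius temperature: -39.0000 - 92.0000 = -131.0000°C.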